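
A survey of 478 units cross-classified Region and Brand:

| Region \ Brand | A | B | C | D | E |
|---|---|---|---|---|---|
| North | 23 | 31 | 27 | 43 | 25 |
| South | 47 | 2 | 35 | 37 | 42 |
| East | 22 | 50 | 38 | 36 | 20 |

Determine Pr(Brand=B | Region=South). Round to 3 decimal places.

0.012

Total with Region=South: 47 + 2 + 35 + 37 + 42 = 163.
P(Brand=B | Region=South) = 2/163 = 0.012.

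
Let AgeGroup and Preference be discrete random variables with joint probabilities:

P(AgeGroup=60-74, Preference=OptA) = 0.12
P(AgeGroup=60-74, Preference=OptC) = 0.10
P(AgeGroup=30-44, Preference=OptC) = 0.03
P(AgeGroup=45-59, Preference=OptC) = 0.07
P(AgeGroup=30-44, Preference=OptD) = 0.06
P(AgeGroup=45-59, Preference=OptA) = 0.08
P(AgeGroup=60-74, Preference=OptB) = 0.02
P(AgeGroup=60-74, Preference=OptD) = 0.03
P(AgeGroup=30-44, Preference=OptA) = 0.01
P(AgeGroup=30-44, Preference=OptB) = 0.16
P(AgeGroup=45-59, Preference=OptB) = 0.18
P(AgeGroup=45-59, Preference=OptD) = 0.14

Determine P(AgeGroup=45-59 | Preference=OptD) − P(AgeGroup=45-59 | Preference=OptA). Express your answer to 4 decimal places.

P(Preference=OptD) = 0.06 + 0.14 + 0.03 = 0.23; P(AgeGroup=45-59 | Preference=OptD) = 0.14/0.23 = 0.60870.
P(Preference=OptA) = 0.01 + 0.08 + 0.12 = 0.21; P(AgeGroup=45-59 | Preference=OptA) = 0.08/0.21 = 0.38095.
Difference = 0.2277.

0.2277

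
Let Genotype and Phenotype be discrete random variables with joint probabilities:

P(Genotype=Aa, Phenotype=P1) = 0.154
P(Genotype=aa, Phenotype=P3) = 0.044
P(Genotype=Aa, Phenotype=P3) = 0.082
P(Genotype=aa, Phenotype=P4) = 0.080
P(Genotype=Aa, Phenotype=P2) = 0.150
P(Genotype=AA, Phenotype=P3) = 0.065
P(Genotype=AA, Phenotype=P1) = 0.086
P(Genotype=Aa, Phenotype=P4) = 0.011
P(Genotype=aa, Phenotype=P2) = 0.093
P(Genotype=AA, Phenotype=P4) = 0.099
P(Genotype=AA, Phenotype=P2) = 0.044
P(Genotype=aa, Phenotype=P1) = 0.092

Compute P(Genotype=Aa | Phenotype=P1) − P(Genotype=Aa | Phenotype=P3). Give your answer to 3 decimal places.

P(Phenotype=P1) = 0.086 + 0.154 + 0.092 = 0.332; P(Genotype=Aa | Phenotype=P1) = 0.154/0.332 = 0.4639.
P(Phenotype=P3) = 0.065 + 0.082 + 0.044 = 0.191; P(Genotype=Aa | Phenotype=P3) = 0.082/0.191 = 0.4293.
Difference = 0.035.

0.035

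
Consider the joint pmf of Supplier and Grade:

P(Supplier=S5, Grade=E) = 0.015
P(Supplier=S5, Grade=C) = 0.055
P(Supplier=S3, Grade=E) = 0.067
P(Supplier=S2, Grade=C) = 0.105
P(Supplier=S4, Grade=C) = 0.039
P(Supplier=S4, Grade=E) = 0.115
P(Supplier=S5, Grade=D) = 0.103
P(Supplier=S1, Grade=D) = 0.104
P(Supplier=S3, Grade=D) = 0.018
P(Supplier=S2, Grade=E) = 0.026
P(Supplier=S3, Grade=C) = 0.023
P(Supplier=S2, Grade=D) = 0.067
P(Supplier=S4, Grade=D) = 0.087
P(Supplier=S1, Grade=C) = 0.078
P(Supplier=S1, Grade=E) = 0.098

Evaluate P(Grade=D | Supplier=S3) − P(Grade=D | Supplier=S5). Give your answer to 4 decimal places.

-0.4287

P(Supplier=S3) = 0.023 + 0.018 + 0.067 = 0.108; P(Grade=D | Supplier=S3) = 0.018/0.108 = 0.16667.
P(Supplier=S5) = 0.055 + 0.103 + 0.015 = 0.173; P(Grade=D | Supplier=S5) = 0.103/0.173 = 0.59538.
Difference = -0.4287.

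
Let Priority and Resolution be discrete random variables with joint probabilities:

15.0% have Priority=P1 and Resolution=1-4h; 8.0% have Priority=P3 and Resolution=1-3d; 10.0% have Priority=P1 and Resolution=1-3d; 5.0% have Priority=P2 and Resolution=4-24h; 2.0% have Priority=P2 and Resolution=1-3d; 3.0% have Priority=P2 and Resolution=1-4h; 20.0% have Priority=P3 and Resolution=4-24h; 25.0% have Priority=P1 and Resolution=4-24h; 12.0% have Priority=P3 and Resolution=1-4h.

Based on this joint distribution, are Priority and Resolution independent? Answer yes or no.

Every cell satisfies P(Priority,Resolution) = P(Priority)·P(Resolution). For instance P(Priority=P3) = 0.400, P(Resolution=4-24h) = 0.500, and 0.400×0.500 = 0.200 matches the joint entry. So Priority and Resolution are independent.

yes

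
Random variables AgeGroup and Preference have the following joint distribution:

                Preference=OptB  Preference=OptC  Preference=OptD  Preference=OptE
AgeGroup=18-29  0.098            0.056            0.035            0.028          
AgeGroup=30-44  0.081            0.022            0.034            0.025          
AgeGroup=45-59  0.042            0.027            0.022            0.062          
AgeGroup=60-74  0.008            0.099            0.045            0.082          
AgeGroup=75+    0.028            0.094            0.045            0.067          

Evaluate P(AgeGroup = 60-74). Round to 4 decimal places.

P(AgeGroup=60-74) = 0.008 + 0.099 + 0.045 + 0.082 = 0.234.

0.2340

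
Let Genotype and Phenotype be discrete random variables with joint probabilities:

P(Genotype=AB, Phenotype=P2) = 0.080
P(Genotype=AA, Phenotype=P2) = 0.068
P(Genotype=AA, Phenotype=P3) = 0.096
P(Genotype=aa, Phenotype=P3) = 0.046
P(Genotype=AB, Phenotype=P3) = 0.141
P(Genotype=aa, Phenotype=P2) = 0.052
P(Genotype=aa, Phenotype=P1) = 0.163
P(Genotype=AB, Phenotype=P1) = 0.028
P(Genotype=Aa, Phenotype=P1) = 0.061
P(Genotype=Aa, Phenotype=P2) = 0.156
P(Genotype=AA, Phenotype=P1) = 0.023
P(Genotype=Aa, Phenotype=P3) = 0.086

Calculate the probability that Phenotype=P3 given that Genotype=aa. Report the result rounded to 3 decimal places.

P(Genotype=aa) = 0.163 + 0.052 + 0.046 = 0.261.
P(Phenotype=P3 | Genotype=aa) = 0.046/0.261 = 0.176.

0.176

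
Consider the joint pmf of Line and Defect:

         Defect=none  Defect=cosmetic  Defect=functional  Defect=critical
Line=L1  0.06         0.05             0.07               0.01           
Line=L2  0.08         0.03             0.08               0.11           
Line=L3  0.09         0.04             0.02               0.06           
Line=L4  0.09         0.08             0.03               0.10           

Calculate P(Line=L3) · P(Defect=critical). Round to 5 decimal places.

P(Line=L3) = 0.09 + 0.04 + 0.02 + 0.06 = 0.21.
P(Defect=critical) = 0.01 + 0.11 + 0.06 + 0.10 = 0.28.
Product: 0.21 × 0.28 = 0.05880.

0.05880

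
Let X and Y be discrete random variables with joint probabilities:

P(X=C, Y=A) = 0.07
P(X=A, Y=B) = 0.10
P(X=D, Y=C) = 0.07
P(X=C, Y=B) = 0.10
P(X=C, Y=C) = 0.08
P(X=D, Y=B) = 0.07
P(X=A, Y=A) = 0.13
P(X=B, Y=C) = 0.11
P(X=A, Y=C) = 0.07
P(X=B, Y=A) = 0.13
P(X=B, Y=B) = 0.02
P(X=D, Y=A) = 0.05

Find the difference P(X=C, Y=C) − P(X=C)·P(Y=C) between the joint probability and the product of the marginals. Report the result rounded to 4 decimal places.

P(X=C) = 0.07 + 0.10 + 0.08 = 0.25.
P(Y=C) = 0.07 + 0.11 + 0.08 + 0.07 = 0.33.
P(X=C, Y=C) − P(X=C)P(Y=C) = 0.08 − 0.25×0.33 = -0.0025.

-0.0025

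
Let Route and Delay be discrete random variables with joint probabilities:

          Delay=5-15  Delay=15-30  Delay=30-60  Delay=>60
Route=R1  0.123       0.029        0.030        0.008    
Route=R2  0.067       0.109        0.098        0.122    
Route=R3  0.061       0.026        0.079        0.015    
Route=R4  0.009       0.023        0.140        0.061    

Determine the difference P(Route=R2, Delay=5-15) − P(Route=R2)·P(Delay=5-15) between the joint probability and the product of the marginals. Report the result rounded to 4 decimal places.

P(Route=R2) = 0.067 + 0.109 + 0.098 + 0.122 = 0.396.
P(Delay=5-15) = 0.123 + 0.067 + 0.061 + 0.009 = 0.260.
P(Route=R2, Delay=5-15) − P(Route=R2)P(Delay=5-15) = 0.067 − 0.396×0.260 = -0.0360.

-0.0360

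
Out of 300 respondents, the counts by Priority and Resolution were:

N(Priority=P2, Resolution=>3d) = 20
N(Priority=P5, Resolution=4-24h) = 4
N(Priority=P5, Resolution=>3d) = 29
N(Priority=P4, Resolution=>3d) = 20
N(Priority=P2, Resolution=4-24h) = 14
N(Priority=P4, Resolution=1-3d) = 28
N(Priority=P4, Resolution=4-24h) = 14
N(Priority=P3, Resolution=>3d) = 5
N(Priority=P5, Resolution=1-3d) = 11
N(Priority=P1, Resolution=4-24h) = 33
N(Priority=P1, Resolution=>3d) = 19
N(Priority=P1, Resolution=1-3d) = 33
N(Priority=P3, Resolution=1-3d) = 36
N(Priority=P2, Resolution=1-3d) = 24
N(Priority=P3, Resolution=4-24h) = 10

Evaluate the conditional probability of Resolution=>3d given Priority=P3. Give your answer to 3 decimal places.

Total with Priority=P3: 10 + 36 + 5 = 51.
P(Resolution=>3d | Priority=P3) = 5/51 = 0.098.

0.098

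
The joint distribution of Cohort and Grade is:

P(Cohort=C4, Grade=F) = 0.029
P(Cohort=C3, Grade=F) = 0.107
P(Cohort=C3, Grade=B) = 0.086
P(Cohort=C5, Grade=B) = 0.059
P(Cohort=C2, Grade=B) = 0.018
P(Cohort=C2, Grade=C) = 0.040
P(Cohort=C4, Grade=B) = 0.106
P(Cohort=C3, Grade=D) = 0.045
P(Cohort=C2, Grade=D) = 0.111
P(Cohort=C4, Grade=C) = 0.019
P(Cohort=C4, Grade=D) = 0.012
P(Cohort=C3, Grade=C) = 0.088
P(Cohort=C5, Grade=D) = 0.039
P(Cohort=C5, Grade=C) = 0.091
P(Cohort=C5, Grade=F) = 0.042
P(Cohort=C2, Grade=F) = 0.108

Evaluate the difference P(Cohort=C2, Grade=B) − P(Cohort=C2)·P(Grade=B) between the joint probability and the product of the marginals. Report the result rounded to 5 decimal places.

P(Cohort=C2) = 0.018 + 0.040 + 0.111 + 0.108 = 0.277.
P(Grade=B) = 0.018 + 0.086 + 0.106 + 0.059 = 0.269.
P(Cohort=C2, Grade=B) − P(Cohort=C2)P(Grade=B) = 0.018 − 0.277×0.269 = -0.05651.

-0.05651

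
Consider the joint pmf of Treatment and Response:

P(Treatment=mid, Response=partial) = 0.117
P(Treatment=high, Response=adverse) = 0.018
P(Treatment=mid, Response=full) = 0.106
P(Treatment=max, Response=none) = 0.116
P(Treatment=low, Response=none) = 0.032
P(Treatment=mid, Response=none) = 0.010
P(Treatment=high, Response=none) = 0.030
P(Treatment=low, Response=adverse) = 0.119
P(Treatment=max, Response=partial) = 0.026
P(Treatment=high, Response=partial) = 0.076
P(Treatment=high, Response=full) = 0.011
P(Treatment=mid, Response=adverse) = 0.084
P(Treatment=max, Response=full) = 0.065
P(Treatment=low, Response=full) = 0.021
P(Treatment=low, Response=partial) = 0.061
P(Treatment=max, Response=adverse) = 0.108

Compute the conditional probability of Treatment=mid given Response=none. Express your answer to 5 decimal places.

0.05319

P(Response=none) = 0.032 + 0.010 + 0.030 + 0.116 = 0.188.
P(Treatment=mid | Response=none) = 0.010/0.188 = 0.05319.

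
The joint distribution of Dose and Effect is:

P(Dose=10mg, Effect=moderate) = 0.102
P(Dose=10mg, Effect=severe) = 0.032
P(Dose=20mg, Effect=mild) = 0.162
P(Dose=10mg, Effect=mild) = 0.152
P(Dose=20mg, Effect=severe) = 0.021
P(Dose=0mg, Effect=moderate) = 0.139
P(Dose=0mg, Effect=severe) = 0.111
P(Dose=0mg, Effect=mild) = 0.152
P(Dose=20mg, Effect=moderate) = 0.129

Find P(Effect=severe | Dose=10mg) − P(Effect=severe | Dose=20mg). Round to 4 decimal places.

P(Dose=10mg) = 0.152 + 0.102 + 0.032 = 0.286; P(Effect=severe | Dose=10mg) = 0.032/0.286 = 0.11189.
P(Dose=20mg) = 0.162 + 0.129 + 0.021 = 0.312; P(Effect=severe | Dose=20mg) = 0.021/0.312 = 0.06731.
Difference = 0.0446.

0.0446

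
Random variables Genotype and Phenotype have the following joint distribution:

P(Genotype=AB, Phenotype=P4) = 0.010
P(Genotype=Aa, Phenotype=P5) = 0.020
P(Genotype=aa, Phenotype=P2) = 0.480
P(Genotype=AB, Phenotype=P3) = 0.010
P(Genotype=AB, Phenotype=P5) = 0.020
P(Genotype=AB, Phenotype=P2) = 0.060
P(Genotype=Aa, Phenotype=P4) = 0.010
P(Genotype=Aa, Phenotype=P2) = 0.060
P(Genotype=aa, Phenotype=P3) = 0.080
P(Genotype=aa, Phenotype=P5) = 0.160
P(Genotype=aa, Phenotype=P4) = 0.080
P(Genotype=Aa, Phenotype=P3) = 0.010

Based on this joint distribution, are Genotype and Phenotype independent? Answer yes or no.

Every cell satisfies P(Genotype,Phenotype) = P(Genotype)·P(Phenotype). For instance P(Genotype=Aa) = 0.100, P(Phenotype=P2) = 0.600, and 0.100×0.600 = 0.060 matches the joint entry. So Genotype and Phenotype are independent.

yes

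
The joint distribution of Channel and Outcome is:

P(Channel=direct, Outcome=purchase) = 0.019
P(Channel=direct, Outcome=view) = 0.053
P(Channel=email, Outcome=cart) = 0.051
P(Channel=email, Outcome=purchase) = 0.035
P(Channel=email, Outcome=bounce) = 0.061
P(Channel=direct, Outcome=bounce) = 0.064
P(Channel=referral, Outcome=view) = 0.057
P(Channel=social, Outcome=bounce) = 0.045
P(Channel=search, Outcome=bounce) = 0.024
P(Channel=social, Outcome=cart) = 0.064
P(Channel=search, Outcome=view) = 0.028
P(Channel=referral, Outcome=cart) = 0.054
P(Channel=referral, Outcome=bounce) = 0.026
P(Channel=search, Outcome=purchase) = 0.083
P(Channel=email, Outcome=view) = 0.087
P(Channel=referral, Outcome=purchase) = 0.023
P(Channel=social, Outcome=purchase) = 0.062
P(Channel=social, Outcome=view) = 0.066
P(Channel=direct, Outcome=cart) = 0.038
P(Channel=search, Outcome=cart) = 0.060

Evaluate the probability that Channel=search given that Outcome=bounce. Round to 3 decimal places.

0.109

P(Outcome=bounce) = 0.061 + 0.024 + 0.045 + 0.064 + 0.026 = 0.220.
P(Channel=search | Outcome=bounce) = 0.024/0.220 = 0.109.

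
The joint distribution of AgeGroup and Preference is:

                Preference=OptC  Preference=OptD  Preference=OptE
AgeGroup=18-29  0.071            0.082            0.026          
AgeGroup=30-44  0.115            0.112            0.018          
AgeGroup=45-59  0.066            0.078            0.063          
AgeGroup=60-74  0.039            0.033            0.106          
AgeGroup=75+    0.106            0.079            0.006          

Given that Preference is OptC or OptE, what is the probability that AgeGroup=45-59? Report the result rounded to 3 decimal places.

0.209

P(Preference=OptC) = 0.071 + 0.115 + 0.066 + 0.039 + 0.106 = 0.397.
P(Preference=OptE) = 0.026 + 0.018 + 0.063 + 0.106 + 0.006 = 0.219.
P(Preference ∈ {OptC, OptE}) = 0.397 + 0.219 = 0.616; P(AgeGroup=45-59, Preference ∈ {OptC, OptE}) = 0.066 + 0.063 = 0.129.
P(AgeGroup=45-59 | Preference ∈ {OptC, OptE}) = 0.129/0.616 = 0.209.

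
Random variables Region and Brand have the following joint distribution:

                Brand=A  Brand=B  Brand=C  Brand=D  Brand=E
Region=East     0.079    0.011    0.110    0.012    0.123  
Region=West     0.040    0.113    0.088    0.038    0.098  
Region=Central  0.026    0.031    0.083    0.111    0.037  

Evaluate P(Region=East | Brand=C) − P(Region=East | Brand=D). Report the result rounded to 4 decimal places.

0.3169

P(Brand=C) = 0.110 + 0.088 + 0.083 = 0.281; P(Region=East | Brand=C) = 0.110/0.281 = 0.39146.
P(Brand=D) = 0.012 + 0.038 + 0.111 = 0.161; P(Region=East | Brand=D) = 0.012/0.161 = 0.07453.
Difference = 0.3169.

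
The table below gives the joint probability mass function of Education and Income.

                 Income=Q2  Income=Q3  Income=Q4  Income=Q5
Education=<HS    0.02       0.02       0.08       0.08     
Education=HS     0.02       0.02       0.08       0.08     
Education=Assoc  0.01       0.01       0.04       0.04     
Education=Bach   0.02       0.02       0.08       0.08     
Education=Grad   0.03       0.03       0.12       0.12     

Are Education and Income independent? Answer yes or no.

Every cell satisfies P(Education,Income) = P(Education)·P(Income). For instance P(Education=Grad) = 0.30, P(Income=Q2) = 0.10, and 0.30×0.10 = 0.03 matches the joint entry. So Education and Income are independent.

yes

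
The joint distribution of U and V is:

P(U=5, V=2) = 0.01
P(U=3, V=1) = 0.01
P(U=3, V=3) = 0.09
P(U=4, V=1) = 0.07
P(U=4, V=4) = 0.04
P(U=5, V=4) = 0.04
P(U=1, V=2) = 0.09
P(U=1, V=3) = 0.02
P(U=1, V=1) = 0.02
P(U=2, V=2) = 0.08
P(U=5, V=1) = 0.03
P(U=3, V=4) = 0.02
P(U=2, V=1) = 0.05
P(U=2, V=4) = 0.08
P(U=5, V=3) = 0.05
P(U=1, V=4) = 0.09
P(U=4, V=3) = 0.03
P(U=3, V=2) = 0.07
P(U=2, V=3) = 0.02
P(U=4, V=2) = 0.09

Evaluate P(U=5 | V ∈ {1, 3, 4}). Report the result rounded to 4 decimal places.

P(V=1) = 0.02 + 0.05 + 0.01 + 0.07 + 0.03 = 0.18.
P(V=3) = 0.02 + 0.02 + 0.09 + 0.03 + 0.05 = 0.21.
P(V=4) = 0.09 + 0.08 + 0.02 + 0.04 + 0.04 = 0.27.
P(V ∈ {1, 3, 4}) = 0.18 + 0.21 + 0.27 = 0.66; P(U=5, V ∈ {1, 3, 4}) = 0.03 + 0.05 + 0.04 = 0.12.
P(U=5 | V ∈ {1, 3, 4}) = 0.12/0.66 = 0.1818.

0.1818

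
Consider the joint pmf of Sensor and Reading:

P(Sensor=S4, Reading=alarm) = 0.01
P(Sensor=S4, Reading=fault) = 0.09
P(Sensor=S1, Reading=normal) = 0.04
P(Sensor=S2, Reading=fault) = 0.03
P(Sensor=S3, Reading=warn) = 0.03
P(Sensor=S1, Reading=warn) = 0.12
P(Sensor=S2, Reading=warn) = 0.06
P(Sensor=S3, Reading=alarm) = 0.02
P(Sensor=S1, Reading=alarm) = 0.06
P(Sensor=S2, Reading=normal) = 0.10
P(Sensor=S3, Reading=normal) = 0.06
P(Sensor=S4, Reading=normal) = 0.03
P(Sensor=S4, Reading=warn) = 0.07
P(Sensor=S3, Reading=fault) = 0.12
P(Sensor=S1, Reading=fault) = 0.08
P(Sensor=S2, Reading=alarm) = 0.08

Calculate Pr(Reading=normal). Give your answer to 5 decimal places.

P(Reading=normal) = 0.04 + 0.10 + 0.06 + 0.03 = 0.23.

0.23000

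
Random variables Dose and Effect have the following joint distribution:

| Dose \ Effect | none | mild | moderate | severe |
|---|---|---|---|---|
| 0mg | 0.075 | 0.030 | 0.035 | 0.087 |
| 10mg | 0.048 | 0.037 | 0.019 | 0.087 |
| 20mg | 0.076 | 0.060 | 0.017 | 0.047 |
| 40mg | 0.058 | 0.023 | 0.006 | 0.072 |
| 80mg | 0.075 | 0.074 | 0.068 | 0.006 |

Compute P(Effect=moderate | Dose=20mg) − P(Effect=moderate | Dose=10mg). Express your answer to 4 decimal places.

P(Dose=20mg) = 0.076 + 0.060 + 0.017 + 0.047 = 0.200; P(Effect=moderate | Dose=20mg) = 0.017/0.200 = 0.08500.
P(Dose=10mg) = 0.048 + 0.037 + 0.019 + 0.087 = 0.191; P(Effect=moderate | Dose=10mg) = 0.019/0.191 = 0.09948.
Difference = -0.0145.

-0.0145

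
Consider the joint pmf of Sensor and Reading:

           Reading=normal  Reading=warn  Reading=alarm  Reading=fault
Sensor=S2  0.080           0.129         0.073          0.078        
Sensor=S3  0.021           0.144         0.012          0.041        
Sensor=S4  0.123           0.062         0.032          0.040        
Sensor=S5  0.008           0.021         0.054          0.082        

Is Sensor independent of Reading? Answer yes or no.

P(Sensor=S3) = 0.218 and P(Reading=warn) = 0.356, so their product is 0.07761, but P(Sensor=S3, Reading=warn) = 0.144. Since these differ, Sensor and Reading are not independent.

no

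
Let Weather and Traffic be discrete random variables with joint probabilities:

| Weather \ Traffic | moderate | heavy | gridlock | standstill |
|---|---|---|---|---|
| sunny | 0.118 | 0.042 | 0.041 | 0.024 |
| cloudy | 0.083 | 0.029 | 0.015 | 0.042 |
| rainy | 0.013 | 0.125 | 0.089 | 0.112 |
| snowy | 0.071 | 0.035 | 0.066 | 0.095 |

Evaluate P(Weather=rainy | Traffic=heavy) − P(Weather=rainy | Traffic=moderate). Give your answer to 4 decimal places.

P(Traffic=heavy) = 0.042 + 0.029 + 0.125 + 0.035 = 0.231; P(Weather=rainy | Traffic=heavy) = 0.125/0.231 = 0.54113.
P(Traffic=moderate) = 0.118 + 0.083 + 0.013 + 0.071 = 0.285; P(Weather=rainy | Traffic=moderate) = 0.013/0.285 = 0.04561.
Difference = 0.4955.

0.4955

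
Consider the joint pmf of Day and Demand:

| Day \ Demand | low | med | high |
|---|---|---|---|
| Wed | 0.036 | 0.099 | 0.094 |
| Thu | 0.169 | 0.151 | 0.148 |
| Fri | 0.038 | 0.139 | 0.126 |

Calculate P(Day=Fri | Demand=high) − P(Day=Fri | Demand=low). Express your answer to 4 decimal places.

P(Demand=high) = 0.094 + 0.148 + 0.126 = 0.368; P(Day=Fri | Demand=high) = 0.126/0.368 = 0.34239.
P(Demand=low) = 0.036 + 0.169 + 0.038 = 0.243; P(Day=Fri | Demand=low) = 0.038/0.243 = 0.15638.
Difference = 0.1860.

0.1860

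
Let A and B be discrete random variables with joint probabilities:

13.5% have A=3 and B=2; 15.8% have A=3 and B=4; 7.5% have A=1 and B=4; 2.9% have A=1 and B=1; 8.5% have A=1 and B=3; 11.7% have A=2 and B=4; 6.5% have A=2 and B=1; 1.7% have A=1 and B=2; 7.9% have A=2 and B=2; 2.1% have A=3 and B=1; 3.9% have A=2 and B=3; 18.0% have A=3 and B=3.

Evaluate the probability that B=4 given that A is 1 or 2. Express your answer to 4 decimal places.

0.3794

P(A=1) = 0.029 + 0.017 + 0.085 + 0.075 = 0.206.
P(A=2) = 0.065 + 0.079 + 0.039 + 0.117 = 0.300.
P(A ∈ {1, 2}) = 0.206 + 0.300 = 0.506; P(B=4, A ∈ {1, 2}) = 0.075 + 0.117 = 0.192.
P(B=4 | A ∈ {1, 2}) = 0.192/0.506 = 0.3794.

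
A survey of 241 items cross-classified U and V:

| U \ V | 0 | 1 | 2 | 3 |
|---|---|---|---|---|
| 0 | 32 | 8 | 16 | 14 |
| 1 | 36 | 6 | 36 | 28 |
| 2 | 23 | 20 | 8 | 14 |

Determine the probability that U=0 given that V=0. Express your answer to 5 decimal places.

0.35165

Total with V=0: 32 + 36 + 23 = 91.
P(U=0 | V=0) = 32/91 = 0.35165.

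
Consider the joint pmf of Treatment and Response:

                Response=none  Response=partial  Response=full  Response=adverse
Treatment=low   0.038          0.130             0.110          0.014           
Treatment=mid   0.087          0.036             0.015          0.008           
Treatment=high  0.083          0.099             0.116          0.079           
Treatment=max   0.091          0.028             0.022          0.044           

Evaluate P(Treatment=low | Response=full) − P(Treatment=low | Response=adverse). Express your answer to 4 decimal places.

0.3217

P(Response=full) = 0.110 + 0.015 + 0.116 + 0.022 = 0.263; P(Treatment=low | Response=full) = 0.110/0.263 = 0.41825.
P(Response=adverse) = 0.014 + 0.008 + 0.079 + 0.044 = 0.145; P(Treatment=low | Response=adverse) = 0.014/0.145 = 0.09655.
Difference = 0.3217.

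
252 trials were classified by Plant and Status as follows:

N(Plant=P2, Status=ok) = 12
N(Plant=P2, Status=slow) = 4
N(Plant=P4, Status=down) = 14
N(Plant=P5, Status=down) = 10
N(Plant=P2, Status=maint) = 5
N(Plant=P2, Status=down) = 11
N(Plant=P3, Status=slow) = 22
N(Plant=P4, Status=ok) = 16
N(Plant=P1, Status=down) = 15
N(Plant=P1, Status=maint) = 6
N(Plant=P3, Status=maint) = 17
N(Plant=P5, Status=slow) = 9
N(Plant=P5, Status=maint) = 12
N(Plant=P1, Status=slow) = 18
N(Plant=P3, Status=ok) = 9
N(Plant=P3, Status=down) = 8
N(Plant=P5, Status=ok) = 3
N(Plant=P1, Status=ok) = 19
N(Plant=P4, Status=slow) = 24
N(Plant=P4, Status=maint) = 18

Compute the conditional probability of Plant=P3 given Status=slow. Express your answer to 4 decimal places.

Total with Status=slow: 18 + 4 + 22 + 24 + 9 = 77.
P(Plant=P3 | Status=slow) = 22/77 = 0.2857.

0.2857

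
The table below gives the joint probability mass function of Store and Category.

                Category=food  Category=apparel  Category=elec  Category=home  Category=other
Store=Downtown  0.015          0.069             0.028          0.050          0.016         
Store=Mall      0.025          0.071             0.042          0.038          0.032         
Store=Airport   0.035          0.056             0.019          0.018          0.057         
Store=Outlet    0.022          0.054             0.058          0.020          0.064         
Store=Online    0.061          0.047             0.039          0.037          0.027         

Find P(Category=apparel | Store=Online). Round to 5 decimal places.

0.22275

P(Store=Online) = 0.061 + 0.047 + 0.039 + 0.037 + 0.027 = 0.211.
P(Category=apparel | Store=Online) = 0.047/0.211 = 0.22275.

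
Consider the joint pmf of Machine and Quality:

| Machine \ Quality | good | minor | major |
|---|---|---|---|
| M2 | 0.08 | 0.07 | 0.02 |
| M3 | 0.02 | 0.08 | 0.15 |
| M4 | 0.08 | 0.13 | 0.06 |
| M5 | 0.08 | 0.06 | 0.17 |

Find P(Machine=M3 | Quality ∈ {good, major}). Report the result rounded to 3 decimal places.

0.258

P(Quality=good) = 0.08 + 0.02 + 0.08 + 0.08 = 0.26.
P(Quality=major) = 0.02 + 0.15 + 0.06 + 0.17 = 0.40.
P(Quality ∈ {good, major}) = 0.26 + 0.40 = 0.66; P(Machine=M3, Quality ∈ {good, major}) = 0.02 + 0.15 = 0.17.
P(Machine=M3 | Quality ∈ {good, major}) = 0.17/0.66 = 0.258.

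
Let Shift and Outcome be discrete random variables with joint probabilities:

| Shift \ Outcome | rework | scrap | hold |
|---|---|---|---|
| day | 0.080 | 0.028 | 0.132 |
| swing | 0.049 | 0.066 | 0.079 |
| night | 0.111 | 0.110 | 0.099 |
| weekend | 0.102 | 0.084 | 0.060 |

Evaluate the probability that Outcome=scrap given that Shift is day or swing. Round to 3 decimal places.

0.217

P(Shift=day) = 0.080 + 0.028 + 0.132 = 0.240.
P(Shift=swing) = 0.049 + 0.066 + 0.079 = 0.194.
P(Shift ∈ {day, swing}) = 0.240 + 0.194 = 0.434; P(Outcome=scrap, Shift ∈ {day, swing}) = 0.028 + 0.066 = 0.094.
P(Outcome=scrap | Shift ∈ {day, swing}) = 0.094/0.434 = 0.217.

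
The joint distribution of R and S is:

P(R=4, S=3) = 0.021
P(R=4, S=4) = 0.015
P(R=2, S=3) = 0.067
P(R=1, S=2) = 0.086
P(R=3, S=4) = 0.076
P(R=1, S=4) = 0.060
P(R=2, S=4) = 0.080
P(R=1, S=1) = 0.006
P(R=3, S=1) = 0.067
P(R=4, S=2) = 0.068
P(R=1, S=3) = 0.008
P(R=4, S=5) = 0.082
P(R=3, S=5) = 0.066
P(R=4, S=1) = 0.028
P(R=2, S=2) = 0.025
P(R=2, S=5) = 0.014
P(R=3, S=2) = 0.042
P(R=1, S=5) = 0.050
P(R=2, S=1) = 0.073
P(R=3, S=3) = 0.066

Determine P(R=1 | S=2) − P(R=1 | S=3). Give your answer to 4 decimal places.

0.3398

P(S=2) = 0.086 + 0.025 + 0.042 + 0.068 = 0.221; P(R=1 | S=2) = 0.086/0.221 = 0.38914.
P(S=3) = 0.008 + 0.067 + 0.066 + 0.021 = 0.162; P(R=1 | S=3) = 0.008/0.162 = 0.04938.
Difference = 0.3398.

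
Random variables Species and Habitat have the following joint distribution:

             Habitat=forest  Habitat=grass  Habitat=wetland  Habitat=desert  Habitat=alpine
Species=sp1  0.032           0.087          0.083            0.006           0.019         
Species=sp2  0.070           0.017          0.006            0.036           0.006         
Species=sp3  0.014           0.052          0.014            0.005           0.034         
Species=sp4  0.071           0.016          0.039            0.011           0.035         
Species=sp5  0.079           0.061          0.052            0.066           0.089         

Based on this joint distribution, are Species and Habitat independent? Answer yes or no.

P(Species=sp1) = 0.227 and P(Habitat=wetland) = 0.194, so their product is 0.04404, but P(Species=sp1, Habitat=wetland) = 0.083. Since these differ, Species and Habitat are not independent.

no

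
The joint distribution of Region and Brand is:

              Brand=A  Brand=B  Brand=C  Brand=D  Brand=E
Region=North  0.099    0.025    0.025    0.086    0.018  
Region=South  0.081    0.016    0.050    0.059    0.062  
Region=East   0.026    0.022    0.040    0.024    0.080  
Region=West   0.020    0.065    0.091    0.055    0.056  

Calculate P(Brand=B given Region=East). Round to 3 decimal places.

0.115

P(Region=East) = 0.026 + 0.022 + 0.040 + 0.024 + 0.080 = 0.192.
P(Brand=B | Region=East) = 0.022/0.192 = 0.115.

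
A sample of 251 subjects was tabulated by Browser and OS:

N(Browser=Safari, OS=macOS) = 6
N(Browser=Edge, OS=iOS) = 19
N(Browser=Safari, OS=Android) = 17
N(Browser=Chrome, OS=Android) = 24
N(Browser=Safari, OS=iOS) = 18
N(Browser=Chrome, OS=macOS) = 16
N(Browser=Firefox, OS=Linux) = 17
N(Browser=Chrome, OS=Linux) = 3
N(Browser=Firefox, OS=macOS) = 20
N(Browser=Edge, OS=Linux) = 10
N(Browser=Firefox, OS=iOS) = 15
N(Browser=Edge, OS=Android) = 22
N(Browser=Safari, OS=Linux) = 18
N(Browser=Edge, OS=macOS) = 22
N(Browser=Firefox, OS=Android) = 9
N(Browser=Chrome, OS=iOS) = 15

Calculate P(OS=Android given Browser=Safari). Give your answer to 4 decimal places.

0.2881

Total with Browser=Safari: 6 + 18 + 18 + 17 = 59.
P(OS=Android | Browser=Safari) = 17/59 = 0.2881.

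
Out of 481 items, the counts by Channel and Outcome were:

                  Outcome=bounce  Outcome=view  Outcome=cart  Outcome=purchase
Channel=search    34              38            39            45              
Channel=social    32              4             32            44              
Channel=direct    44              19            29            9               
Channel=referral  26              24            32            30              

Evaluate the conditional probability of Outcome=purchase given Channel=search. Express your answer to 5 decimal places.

Total with Channel=search: 34 + 38 + 39 + 45 = 156.
P(Outcome=purchase | Channel=search) = 45/156 = 0.28846.

0.28846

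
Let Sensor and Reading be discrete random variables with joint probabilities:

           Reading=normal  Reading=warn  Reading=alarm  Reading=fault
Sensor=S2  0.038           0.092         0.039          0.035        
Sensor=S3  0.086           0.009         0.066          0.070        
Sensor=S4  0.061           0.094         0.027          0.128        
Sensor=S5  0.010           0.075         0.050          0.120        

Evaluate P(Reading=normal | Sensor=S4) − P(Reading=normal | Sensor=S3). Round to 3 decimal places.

P(Sensor=S4) = 0.061 + 0.094 + 0.027 + 0.128 = 0.310; P(Reading=normal | Sensor=S4) = 0.061/0.310 = 0.1968.
P(Sensor=S3) = 0.086 + 0.009 + 0.066 + 0.070 = 0.231; P(Reading=normal | Sensor=S3) = 0.086/0.231 = 0.3723.
Difference = -0.176.

-0.176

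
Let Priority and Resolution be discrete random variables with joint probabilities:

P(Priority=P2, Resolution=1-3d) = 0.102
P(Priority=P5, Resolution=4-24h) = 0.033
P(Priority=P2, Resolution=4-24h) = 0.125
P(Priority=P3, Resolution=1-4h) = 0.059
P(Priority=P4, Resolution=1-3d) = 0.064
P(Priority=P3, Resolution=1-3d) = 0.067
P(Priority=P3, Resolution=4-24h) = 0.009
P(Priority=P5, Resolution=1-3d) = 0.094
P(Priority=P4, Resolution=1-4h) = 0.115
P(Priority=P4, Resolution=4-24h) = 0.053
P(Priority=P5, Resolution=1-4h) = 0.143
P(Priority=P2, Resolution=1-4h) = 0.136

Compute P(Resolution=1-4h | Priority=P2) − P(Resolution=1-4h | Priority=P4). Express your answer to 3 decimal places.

-0.121

P(Priority=P2) = 0.136 + 0.125 + 0.102 = 0.363; P(Resolution=1-4h | Priority=P2) = 0.136/0.363 = 0.3747.
P(Priority=P4) = 0.115 + 0.053 + 0.064 = 0.232; P(Resolution=1-4h | Priority=P4) = 0.115/0.232 = 0.4957.
Difference = -0.121.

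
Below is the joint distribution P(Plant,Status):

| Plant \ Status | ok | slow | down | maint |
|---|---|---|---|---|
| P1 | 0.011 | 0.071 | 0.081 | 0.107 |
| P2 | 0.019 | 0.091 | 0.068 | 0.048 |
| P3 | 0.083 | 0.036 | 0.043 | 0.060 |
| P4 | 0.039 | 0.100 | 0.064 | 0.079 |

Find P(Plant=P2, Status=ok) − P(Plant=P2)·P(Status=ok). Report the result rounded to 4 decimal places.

P(Plant=P2) = 0.019 + 0.091 + 0.068 + 0.048 = 0.226.
P(Status=ok) = 0.011 + 0.019 + 0.083 + 0.039 = 0.152.
P(Plant=P2, Status=ok) − P(Plant=P2)P(Status=ok) = 0.019 − 0.226×0.152 = -0.0154.

-0.0154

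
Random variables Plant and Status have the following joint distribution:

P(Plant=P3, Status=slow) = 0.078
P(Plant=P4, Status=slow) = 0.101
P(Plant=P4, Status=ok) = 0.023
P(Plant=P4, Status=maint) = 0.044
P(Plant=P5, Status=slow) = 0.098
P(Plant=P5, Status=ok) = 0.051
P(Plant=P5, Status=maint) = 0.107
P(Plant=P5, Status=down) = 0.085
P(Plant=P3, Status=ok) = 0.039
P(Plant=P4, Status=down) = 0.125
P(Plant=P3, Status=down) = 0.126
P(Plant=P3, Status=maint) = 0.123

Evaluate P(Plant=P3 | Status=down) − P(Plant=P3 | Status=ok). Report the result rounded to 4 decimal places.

0.0299

P(Status=down) = 0.126 + 0.125 + 0.085 = 0.336; P(Plant=P3 | Status=down) = 0.126/0.336 = 0.37500.
P(Status=ok) = 0.039 + 0.023 + 0.051 = 0.113; P(Plant=P3 | Status=ok) = 0.039/0.113 = 0.34513.
Difference = 0.0299.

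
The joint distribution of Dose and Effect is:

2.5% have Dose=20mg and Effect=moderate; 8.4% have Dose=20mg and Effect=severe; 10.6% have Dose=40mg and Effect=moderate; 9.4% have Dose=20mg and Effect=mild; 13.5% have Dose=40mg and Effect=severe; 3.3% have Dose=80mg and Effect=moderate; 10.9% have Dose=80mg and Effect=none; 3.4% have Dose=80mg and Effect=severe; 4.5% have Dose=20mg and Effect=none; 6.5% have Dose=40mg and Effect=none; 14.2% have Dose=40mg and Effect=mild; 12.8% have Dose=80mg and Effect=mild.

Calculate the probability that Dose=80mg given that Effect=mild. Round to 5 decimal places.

P(Effect=mild) = 0.094 + 0.142 + 0.128 = 0.364.
P(Dose=80mg | Effect=mild) = 0.128/0.364 = 0.35165.

0.35165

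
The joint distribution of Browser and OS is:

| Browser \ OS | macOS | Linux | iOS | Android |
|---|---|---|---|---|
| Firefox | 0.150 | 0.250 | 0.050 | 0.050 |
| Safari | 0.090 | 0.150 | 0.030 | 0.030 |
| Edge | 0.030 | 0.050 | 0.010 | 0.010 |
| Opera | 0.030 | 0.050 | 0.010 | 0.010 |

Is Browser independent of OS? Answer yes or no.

yes

Every cell satisfies P(Browser,OS) = P(Browser)·P(OS). For instance P(Browser=Opera) = 0.100, P(OS=macOS) = 0.300, and 0.100×0.300 = 0.030 matches the joint entry. So Browser and OS are independent.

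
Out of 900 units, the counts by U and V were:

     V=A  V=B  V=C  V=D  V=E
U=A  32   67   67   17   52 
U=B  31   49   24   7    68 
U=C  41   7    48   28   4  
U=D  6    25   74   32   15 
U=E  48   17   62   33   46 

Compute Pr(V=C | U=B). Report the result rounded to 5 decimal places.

0.13408

Total with U=B: 31 + 49 + 24 + 7 + 68 = 179.
P(V=C | U=B) = 24/179 = 0.13408.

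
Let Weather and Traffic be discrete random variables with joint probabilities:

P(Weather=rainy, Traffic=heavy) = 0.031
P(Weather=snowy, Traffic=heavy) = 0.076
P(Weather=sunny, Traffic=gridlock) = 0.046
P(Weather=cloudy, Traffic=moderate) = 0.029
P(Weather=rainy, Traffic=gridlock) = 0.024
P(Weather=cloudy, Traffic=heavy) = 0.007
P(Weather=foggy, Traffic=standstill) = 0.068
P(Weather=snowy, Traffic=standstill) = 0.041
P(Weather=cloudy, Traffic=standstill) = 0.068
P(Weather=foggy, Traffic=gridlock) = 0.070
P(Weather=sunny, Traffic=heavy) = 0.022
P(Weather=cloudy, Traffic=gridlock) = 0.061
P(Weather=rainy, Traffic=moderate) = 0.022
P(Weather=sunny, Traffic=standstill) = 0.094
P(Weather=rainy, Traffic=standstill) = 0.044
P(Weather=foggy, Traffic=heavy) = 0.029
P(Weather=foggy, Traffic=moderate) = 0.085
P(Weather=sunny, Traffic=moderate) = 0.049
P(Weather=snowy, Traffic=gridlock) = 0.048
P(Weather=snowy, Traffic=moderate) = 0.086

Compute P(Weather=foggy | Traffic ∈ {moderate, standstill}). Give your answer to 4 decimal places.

P(Traffic=moderate) = 0.049 + 0.029 + 0.022 + 0.086 + 0.085 = 0.271.
P(Traffic=standstill) = 0.094 + 0.068 + 0.044 + 0.041 + 0.068 = 0.315.
P(Traffic ∈ {moderate, standstill}) = 0.271 + 0.315 = 0.586; P(Weather=foggy, Traffic ∈ {moderate, standstill}) = 0.085 + 0.068 = 0.153.
P(Weather=foggy | Traffic ∈ {moderate, standstill}) = 0.153/0.586 = 0.2611.

0.2611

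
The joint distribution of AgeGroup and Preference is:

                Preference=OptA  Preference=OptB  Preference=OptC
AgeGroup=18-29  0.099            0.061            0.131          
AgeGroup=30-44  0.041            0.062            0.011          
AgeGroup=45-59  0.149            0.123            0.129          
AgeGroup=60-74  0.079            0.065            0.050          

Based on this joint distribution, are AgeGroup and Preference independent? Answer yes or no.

no

P(AgeGroup=18-29) = 0.291 and P(Preference=OptC) = 0.321, so their product is 0.09341, but P(AgeGroup=18-29, Preference=OptC) = 0.131. Since these differ, AgeGroup and Preference are not independent.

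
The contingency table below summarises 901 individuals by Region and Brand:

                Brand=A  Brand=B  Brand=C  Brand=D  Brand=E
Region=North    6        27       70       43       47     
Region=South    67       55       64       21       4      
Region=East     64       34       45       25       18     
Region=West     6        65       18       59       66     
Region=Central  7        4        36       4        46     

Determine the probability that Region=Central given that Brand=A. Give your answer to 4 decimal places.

Total with Brand=A: 6 + 67 + 64 + 6 + 7 = 150.
P(Region=Central | Brand=A) = 7/150 = 0.0467.

0.0467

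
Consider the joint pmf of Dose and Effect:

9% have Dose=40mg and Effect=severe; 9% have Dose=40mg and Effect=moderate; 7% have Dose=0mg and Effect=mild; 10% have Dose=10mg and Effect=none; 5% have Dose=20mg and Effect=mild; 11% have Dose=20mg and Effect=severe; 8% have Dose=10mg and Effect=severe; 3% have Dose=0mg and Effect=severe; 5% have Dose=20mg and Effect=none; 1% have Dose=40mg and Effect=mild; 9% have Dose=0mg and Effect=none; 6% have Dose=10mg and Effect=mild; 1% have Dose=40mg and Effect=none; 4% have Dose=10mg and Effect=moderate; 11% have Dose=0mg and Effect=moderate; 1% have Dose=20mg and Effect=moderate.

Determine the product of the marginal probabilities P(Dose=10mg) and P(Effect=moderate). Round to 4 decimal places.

0.0700

P(Dose=10mg) = 0.10 + 0.06 + 0.04 + 0.08 = 0.28.
P(Effect=moderate) = 0.11 + 0.04 + 0.01 + 0.09 = 0.25.
Product: 0.28 × 0.25 = 0.0700.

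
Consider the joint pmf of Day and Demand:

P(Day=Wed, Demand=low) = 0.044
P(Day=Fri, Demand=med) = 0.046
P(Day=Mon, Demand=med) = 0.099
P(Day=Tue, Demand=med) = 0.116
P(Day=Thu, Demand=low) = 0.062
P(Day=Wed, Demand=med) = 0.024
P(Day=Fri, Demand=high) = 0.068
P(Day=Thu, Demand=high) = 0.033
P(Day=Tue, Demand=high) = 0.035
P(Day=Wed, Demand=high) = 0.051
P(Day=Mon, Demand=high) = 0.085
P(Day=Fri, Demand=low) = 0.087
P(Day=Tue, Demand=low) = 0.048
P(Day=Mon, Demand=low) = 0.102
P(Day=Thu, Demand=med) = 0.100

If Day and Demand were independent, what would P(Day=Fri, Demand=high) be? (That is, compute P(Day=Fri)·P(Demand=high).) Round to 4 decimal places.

0.0547

P(Day=Fri) = 0.087 + 0.046 + 0.068 = 0.201.
P(Demand=high) = 0.085 + 0.035 + 0.051 + 0.033 + 0.068 = 0.272.
Product: 0.201 × 0.272 = 0.0547.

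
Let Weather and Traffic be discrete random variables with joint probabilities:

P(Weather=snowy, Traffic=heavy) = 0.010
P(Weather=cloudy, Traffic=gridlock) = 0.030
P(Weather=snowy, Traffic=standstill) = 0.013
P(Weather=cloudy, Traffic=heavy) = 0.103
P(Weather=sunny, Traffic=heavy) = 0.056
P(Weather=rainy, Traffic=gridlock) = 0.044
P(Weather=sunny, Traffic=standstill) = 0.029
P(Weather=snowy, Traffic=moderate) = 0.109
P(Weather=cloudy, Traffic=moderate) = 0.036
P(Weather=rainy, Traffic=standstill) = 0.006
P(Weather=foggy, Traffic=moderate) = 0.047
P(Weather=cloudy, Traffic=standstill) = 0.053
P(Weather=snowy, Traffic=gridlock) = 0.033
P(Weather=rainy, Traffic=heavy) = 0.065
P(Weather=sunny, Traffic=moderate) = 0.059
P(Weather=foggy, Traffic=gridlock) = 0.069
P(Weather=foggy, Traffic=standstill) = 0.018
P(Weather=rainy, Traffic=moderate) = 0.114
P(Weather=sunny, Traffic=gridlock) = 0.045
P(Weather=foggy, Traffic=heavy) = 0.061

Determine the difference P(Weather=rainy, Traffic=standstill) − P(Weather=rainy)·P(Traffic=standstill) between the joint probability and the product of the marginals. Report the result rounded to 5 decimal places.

-0.02125

P(Weather=rainy) = 0.114 + 0.065 + 0.044 + 0.006 = 0.229.
P(Traffic=standstill) = 0.029 + 0.053 + 0.006 + 0.013 + 0.018 = 0.119.
P(Weather=rainy, Traffic=standstill) − P(Weather=rainy)P(Traffic=standstill) = 0.006 − 0.229×0.119 = -0.02125.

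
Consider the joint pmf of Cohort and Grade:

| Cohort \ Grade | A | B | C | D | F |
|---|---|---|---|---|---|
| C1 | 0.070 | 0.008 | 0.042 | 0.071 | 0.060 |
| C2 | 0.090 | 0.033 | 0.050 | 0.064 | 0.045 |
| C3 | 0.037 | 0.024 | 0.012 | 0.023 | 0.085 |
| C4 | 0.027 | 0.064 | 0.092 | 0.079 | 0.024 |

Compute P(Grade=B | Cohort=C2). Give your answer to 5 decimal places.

0.11702

P(Cohort=C2) = 0.090 + 0.033 + 0.050 + 0.064 + 0.045 = 0.282.
P(Grade=B | Cohort=C2) = 0.033/0.282 = 0.11702.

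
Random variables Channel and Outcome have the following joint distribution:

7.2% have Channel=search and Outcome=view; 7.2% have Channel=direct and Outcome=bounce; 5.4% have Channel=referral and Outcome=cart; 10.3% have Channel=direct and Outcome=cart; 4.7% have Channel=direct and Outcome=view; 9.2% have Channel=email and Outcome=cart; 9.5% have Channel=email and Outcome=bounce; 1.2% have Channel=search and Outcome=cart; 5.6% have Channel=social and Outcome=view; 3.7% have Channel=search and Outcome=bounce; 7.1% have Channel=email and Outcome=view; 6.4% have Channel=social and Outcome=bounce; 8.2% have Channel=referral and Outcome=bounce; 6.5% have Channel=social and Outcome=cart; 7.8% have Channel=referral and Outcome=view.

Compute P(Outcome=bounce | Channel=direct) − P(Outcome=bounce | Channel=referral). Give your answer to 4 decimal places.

-0.0589

P(Channel=direct) = 0.072 + 0.047 + 0.103 = 0.222; P(Outcome=bounce | Channel=direct) = 0.072/0.222 = 0.32432.
P(Channel=referral) = 0.082 + 0.078 + 0.054 = 0.214; P(Outcome=bounce | Channel=referral) = 0.082/0.214 = 0.38318.
Difference = -0.0589.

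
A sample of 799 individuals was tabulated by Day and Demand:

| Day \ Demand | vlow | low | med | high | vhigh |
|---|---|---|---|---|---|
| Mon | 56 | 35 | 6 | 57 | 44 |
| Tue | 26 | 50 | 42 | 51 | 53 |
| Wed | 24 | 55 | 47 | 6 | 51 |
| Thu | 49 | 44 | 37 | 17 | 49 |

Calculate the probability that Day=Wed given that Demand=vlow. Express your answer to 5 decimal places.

0.15484

Total with Demand=vlow: 56 + 26 + 24 + 49 = 155.
P(Day=Wed | Demand=vlow) = 24/155 = 0.15484.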